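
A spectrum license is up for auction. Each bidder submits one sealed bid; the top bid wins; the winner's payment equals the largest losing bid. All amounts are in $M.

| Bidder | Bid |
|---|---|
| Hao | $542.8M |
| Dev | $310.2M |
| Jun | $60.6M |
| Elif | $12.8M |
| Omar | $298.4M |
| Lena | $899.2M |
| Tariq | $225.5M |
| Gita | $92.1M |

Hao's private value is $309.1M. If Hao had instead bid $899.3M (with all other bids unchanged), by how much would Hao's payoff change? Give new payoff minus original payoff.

The highest bid among the other bidders is $899.2M; Hao's bid doesn't change that.
Original bid $542.8M: Hao is not highest (top rival bid is $899.2M); payoff $0M.
Alternative bid $899.3M: Hao is highest, pays the top rival bid $899.2M; payoff $309.1M − $899.2M = −$590.1M.
Change in payoff = −$590.1M − ($0M) = −$590.1M.

−$590.1M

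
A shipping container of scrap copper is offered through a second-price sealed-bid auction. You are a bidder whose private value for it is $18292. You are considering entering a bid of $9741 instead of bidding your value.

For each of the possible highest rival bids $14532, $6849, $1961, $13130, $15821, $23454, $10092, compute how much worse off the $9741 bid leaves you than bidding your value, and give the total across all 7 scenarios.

The deviation costs you only when the competing bid falls strictly between $9741 and $18292; elsewhere both bids give the same outcome.
$14532: truthful payoff $3760, deviation payoff $0 → loss $3760.
$6849: outcomes coincide → loss $0.
$1961: outcomes coincide → loss $0.
$13130: truthful payoff $5162, deviation payoff $0 → loss $5162.
$15821: truthful payoff $2471, deviation payoff $0 → loss $2471.
$23454: outcomes coincide → loss $0.
$10092: truthful payoff $8200, deviation payoff $0 → loss $8200.
Total loss = $3760 + $5162 + $2471 + $8200 = $19593.

$19593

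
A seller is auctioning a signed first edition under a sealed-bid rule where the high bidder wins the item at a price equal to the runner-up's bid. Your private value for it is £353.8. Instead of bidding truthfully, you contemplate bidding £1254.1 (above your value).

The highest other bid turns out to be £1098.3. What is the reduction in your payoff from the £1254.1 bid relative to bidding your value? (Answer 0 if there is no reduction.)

Bidding your value £353.8: you lose (since £353.8 < £1098.3). Payoff £0.
Bidding £1254.1: you win and pay £1098.3. Payoff £353.8 − £1098.3 = −£744.5.
The competing bid £1098.3 lies between your value and your inflated bid, so overbidding wins an item priced above your value.
Loss from deviating = £0 − (−£744.5) = £744.5.
In a second-price auction your bid sets only whether you win, not what you pay, so bidding your true value is weakly dominant.

£744.5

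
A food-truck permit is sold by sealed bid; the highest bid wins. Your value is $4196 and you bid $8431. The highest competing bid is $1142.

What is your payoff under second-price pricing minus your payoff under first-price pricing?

You have the highest bid, so you win under either rule.
Second-price: pay $1142 → payoff $3054.
First-price: pay your own bid $8431 → payoff −$4235.
Difference = $3054 − (−$4235) = $7289.

$7289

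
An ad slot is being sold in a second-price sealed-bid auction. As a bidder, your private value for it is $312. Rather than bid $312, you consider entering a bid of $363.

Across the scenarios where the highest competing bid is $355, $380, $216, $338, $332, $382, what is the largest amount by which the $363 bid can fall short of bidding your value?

$355: truthful gives $0, deviation gives −$43 → loss $43.
$380: same outcome either way → loss $0.
$216: same outcome either way → loss $0.
$338: truthful gives $0, deviation gives −$26 → loss $26.
$332: truthful gives $0, deviation gives −$20 → loss $20.
$382: same outcome either way → loss $0.
Maximum loss: $43.

$43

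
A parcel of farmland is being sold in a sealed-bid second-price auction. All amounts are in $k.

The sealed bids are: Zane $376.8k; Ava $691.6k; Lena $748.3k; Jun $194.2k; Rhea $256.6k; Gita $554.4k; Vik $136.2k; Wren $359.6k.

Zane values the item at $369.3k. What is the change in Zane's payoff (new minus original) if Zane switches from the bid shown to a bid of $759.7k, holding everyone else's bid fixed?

−$379k

The highest bid among the other bidders is $748.3k; Zane's bid doesn't change that.
Original bid $376.8k: Zane is not highest (top rival bid is $748.3k); payoff $0k.
Alternative bid $759.7k: Zane is highest, pays the top rival bid $748.3k; payoff $369.3k − $748.3k = −$379k.
Change in payoff = −$379k − ($0k) = −$379k.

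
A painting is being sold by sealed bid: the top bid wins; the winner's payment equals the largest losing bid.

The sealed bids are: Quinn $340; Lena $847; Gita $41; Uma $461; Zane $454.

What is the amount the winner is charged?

$461

Highest bid: Lena at $847, so Lena wins.
Second-highest bid: Uma at $461 — that is the price the winner pays.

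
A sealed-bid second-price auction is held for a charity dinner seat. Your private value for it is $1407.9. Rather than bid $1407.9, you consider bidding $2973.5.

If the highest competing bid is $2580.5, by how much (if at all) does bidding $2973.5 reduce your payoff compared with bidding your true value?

Bidding your value $1407.9: you lose (since $1407.9 < $2580.5). Payoff $0.
Bidding $2973.5: you win and pay $2580.5. Payoff $1407.9 − $2580.5 = −$1172.6.
The competing bid $2580.5 lies between your value and your inflated bid, so overbidding wins an item priced above your value.
Loss from deviating = $0 − (−$1172.6) = $1172.6.

$1172.6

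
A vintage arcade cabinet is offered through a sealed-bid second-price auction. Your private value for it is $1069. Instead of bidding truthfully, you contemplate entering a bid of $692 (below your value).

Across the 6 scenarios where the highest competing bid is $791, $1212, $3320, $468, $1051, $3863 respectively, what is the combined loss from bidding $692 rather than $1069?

$296

The deviation costs you only when the competing bid falls strictly between $692 and $1069; elsewhere both bids give the same outcome.
$791: truthful payoff $278, deviation payoff $0 → loss $278.
$1212: outcomes coincide → loss $0.
$3320: outcomes coincide → loss $0.
$468: outcomes coincide → loss $0.
$1051: truthful payoff $18, deviation payoff $0 → loss $18.
$3863: outcomes coincide → loss $0.
Total loss = $278 + $18 = $296.
In a second-price auction your bid sets only whether you win, not what you pay, so bidding your true value is weakly dominant.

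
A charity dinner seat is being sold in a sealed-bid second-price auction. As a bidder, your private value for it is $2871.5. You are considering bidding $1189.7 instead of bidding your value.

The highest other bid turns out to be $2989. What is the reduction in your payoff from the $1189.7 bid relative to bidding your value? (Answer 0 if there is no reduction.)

$0

Bidding your value $2871.5: you lose (since $2871.5 < $2989). Payoff $0.
Bidding $1189.7: you lose. Payoff $0.
Difference = $0 − $0 = $0; both bids lead to the same outcome because the competing bid is above both your value and your alternative bid.
Because the price is fixed by the runner-up's bid, deviating from your value can only change a good outcome into a bad one — never the reverse.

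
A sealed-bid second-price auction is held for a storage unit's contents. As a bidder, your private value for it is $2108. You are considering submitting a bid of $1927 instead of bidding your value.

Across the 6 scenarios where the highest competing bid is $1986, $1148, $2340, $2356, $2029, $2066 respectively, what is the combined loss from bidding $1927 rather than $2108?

The deviation costs you only when the competing bid falls strictly between $1927 and $2108; elsewhere both bids give the same outcome.
$1986: truthful payoff $122, deviation payoff $0 → loss $122.
$1148: outcomes coincide → loss $0.
$2340: outcomes coincide → loss $0.
$2356: outcomes coincide → loss $0.
$2029: truthful payoff $79, deviation payoff $0 → loss $79.
$2066: truthful payoff $42, deviation payoff $0 → loss $42.
Total loss = $122 + $79 + $42 = $243.

$243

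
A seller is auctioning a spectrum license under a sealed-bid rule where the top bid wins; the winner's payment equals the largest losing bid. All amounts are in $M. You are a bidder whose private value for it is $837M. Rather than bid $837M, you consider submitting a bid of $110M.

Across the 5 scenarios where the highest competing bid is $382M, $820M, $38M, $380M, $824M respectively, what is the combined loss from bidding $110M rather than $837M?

The deviation costs you only when the competing bid falls strictly between $110M and $837M; elsewhere both bids give the same outcome.
$382M: truthful payoff $455M, deviation payoff $0M → loss $455M.
$820M: truthful payoff $17M, deviation payoff $0M → loss $17M.
$38M: outcomes coincide → loss $0M.
$380M: truthful payoff $457M, deviation payoff $0M → loss $457M.
$824M: truthful payoff $13M, deviation payoff $0M → loss $13M.
Total loss = $455M + $17M + $457M + $13M = $942M.
Truthful bidding weakly dominates here: raising your bid can only win items priced above your value, and lowering it can only forfeit items priced below.

$942M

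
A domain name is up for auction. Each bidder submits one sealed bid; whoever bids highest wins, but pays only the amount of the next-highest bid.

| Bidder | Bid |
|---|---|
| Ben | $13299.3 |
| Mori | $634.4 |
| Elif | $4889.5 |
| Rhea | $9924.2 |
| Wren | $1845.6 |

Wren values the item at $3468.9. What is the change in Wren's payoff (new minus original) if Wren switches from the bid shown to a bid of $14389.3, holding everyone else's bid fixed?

The highest bid among the other bidders is $13299.3; Wren's bid doesn't change that.
Original bid $1845.6: Wren is not highest (top rival bid is $13299.3); payoff $0.
Alternative bid $14389.3: Wren is highest, pays the top rival bid $13299.3; payoff $3468.9 − $13299.3 = −$9830.4.
Change in payoff = −$9830.4 − ($0) = −$9830.4.

−$9830.4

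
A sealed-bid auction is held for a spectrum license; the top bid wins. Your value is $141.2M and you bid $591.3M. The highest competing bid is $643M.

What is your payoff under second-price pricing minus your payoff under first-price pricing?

$0M

Your bid $591.3M is below $643M, so you lose under either rule.
Payoff is $0M in both cases; difference = $0M.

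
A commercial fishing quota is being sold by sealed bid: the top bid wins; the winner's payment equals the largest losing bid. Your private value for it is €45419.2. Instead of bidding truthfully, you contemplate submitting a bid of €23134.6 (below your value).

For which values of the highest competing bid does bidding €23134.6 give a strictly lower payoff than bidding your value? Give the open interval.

If the competing bid is below €23134.6, both bids win at the same price — no difference.
If it is above €45419.2, both bids lose — no difference.
If it lies strictly between €23134.6 and €45419.2, bidding your value wins at a price below your value (positive payoff) while bidding €23134.6 loses (payoff 0).
So the deviation strictly hurts on the open interval (€23134.6, €45419.2).

(€23134.6, €45419.2)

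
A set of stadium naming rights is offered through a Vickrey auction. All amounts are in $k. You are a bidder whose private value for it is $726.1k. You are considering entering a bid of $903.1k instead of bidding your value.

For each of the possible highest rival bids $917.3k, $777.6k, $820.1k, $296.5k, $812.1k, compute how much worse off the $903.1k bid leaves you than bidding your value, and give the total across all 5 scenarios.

The deviation costs you only when the competing bid falls strictly between $726.1k and $903.1k; elsewhere both bids give the same outcome.
$917.3k: outcomes coincide → loss $0k.
$777.6k: truthful payoff $0k, deviation payoff −$51.5k → loss $51.5k.
$820.1k: truthful payoff $0k, deviation payoff −$94k → loss $94k.
$296.5k: outcomes coincide → loss $0k.
$812.1k: truthful payoff $0k, deviation payoff −$86k → loss $86k.
Total loss = $51.5k + $94k + $86k = $231.5k.

$231.5k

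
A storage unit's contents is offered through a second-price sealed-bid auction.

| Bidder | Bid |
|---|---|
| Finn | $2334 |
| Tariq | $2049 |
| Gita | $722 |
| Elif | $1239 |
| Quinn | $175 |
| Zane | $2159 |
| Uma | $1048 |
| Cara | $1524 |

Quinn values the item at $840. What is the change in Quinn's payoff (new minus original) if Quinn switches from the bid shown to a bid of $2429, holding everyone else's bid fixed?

−$1494

The highest bid among the other bidders is $2334; Quinn's bid doesn't change that.
Original bid $175: Quinn is not highest (top rival bid is $2334); payoff $0.
Alternative bid $2429: Quinn is highest, pays the top rival bid $2334; payoff $840 − $2334 = −$1494.
Change in payoff = −$1494 − ($0) = −$1494.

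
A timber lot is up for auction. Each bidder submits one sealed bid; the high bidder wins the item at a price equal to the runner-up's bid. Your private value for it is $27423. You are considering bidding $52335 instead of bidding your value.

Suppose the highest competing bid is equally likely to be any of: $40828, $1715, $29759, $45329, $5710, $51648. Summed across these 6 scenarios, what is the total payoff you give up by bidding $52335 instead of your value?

$57872

The deviation costs you only when the competing bid falls strictly between $27423 and $52335; elsewhere both bids give the same outcome.
$40828: truthful payoff $0, deviation payoff −$13405 → loss $13405.
$1715: outcomes coincide → loss $0.
$29759: truthful payoff $0, deviation payoff −$2336 → loss $2336.
$45329: truthful payoff $0, deviation payoff −$17906 → loss $17906.
$5710: outcomes coincide → loss $0.
$51648: truthful payoff $0, deviation payoff −$24225 → loss $24225.
Total loss = $13405 + $2336 + $17906 + $24225 = $57872.
In a second-price auction your bid sets only whether you win, not what you pay, so bidding your true value is weakly dominant.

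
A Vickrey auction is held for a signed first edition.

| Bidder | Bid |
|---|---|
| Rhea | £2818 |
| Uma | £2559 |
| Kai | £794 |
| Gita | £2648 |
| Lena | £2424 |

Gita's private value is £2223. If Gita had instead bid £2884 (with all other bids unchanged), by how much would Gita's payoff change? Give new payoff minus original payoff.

The highest bid among the other bidders is £2818; Gita's bid doesn't change that.
Original bid £2648: Gita is not highest (top rival bid is £2818); payoff £0.
Alternative bid £2884: Gita is highest, pays the top rival bid £2818; payoff £2223 − £2818 = −£595.
Change in payoff = −£595 − (£0) = −£595.

−£595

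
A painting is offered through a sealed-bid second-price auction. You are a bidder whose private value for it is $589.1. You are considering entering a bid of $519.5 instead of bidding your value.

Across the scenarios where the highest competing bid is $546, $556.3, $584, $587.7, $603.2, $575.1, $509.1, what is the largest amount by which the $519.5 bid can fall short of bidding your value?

$43.1

$546: truthful gives $43.1, deviation gives $0 → loss $43.1.
$556.3: truthful gives $32.8, deviation gives $0 → loss $32.8.
$584: truthful gives $5.1, deviation gives $0 → loss $5.1.
$587.7: truthful gives $1.4, deviation gives $0 → loss $1.4.
$603.2: same outcome either way → loss $0.
$575.1: truthful gives $14, deviation gives $0 → loss $14.
$509.1: same outcome either way → loss $0.
Maximum loss: $43.1.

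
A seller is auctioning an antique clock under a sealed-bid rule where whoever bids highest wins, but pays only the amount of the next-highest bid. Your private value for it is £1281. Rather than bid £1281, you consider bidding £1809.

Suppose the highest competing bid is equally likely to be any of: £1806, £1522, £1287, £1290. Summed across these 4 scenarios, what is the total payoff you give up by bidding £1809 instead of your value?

£781

The deviation costs you only when the competing bid falls strictly between £1281 and £1809; elsewhere both bids give the same outcome.
£1806: truthful payoff £0, deviation payoff −£525 → loss £525.
£1522: truthful payoff £0, deviation payoff −£241 → loss £241.
£1287: truthful payoff £0, deviation payoff −£6 → loss £6.
£1290: truthful payoff £0, deviation payoff −£9 → loss £9.
Total loss = £525 + £241 + £6 + £9 = £781.
Truthful bidding weakly dominates here: raising your bid can only win items priced above your value, and lowering it can only forfeit items priced below.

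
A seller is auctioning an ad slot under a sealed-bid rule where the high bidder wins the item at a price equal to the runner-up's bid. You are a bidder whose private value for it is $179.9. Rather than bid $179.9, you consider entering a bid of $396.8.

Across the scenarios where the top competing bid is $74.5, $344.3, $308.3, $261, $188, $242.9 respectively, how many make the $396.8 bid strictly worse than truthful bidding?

The deviation hurts exactly when the highest competing bid lies strictly between $179.9 and $396.8 — overbidding then wins at a price above your value.
$74.5: below both → same outcome either way.
$344.3: inside the interval → strictly worse (loss $164.4).
$308.3: inside the interval → strictly worse (loss $128.4).
$261: inside the interval → strictly worse (loss $81.1).
$188: inside the interval → strictly worse (loss $8.1).
$242.9: inside the interval → strictly worse (loss $63).
Count: 5.

5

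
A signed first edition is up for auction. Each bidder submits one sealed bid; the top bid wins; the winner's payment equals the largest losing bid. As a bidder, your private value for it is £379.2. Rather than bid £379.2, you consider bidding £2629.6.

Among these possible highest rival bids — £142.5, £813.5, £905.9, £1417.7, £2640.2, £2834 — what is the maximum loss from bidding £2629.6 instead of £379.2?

£1038.5

£142.5: same outcome either way → loss £0.
£813.5: truthful gives £0, deviation gives −£434.3 → loss £434.3.
£905.9: truthful gives £0, deviation gives −£526.7 → loss £526.7.
£1417.7: truthful gives £0, deviation gives −£1038.5 → loss £1038.5.
£2640.2: same outcome either way → loss £0.
£2834: same outcome either way → loss £0.
Maximum loss: £1038.5.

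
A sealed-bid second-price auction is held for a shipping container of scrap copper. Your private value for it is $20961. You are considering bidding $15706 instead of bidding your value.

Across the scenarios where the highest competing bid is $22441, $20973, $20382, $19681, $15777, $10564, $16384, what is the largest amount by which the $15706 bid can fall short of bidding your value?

$5184

$22441: same outcome either way → loss $0.
$20973: same outcome either way → loss $0.
$20382: truthful gives $579, deviation gives $0 → loss $579.
$19681: truthful gives $1280, deviation gives $0 → loss $1280.
$15777: truthful gives $5184, deviation gives $0 → loss $5184.
$10564: same outcome either way → loss $0.
$16384: truthful gives $4577, deviation gives $0 → loss $4577.
Maximum loss: $5184.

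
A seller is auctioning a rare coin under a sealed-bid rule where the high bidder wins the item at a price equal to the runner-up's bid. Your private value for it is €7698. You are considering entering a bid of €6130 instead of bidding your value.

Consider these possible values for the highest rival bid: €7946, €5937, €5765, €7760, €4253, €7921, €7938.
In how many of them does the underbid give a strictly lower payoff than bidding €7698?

The deviation hurts exactly when the highest competing bid lies strictly between €6130 and €7698 — underbidding then forfeits a profitable win.
€7946: above both → same outcome either way.
€5937: below both → same outcome either way.
€5765: below both → same outcome either way.
€7760: above both → same outcome either way.
€4253: below both → same outcome either way.
€7921: above both → same outcome either way.
€7938: above both → same outcome either way.
Count: 0.

0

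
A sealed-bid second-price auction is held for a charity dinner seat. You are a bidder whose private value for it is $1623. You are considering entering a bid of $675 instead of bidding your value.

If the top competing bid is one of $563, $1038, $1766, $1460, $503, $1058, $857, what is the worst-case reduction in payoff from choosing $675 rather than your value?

$766

$563: same outcome either way → loss $0.
$1038: truthful gives $585, deviation gives $0 → loss $585.
$1766: same outcome either way → loss $0.
$1460: truthful gives $163, deviation gives $0 → loss $163.
$503: same outcome either way → loss $0.
$1058: truthful gives $565, deviation gives $0 → loss $565.
$857: truthful gives $766, deviation gives $0 → loss $766.
Maximum loss: $766.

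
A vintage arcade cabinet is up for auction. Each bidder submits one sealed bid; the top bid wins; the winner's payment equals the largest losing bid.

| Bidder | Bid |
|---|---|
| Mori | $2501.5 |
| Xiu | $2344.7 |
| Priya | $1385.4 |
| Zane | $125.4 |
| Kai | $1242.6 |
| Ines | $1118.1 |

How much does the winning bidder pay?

Highest bid: Mori at $2501.5, so Mori wins.
Second-highest bid: Xiu at $2344.7 — that is the price the winner pays.

$2344.7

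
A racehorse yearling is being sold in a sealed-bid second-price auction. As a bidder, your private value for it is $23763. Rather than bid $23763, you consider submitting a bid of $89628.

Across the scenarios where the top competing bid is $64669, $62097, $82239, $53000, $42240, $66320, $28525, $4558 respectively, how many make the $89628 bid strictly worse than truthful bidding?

The deviation hurts exactly when the highest competing bid lies strictly between $23763 and $89628 — overbidding then wins at a price above your value.
$64669: inside the interval → strictly worse (loss $40906).
$62097: inside the interval → strictly worse (loss $38334).
$82239: inside the interval → strictly worse (loss $58476).
$53000: inside the interval → strictly worse (loss $29237).
$42240: inside the interval → strictly worse (loss $18477).
$66320: inside the interval → strictly worse (loss $42557).
$28525: inside the interval → strictly worse (loss $4762).
$4558: below both → same outcome either way.
Count: 7.

7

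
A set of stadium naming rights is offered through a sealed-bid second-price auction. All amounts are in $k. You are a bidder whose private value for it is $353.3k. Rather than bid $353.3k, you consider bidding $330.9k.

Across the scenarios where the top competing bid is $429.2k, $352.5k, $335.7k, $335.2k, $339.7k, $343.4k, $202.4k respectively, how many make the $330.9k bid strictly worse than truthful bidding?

The deviation hurts exactly when the highest competing bid lies strictly between $330.9k and $353.3k — underbidding then forfeits a profitable win.
$429.2k: above both → same outcome either way.
$352.5k: inside the interval → strictly worse (loss $0.8k).
$335.7k: inside the interval → strictly worse (loss $17.6k).
$335.2k: inside the interval → strictly worse (loss $18.1k).
$339.7k: inside the interval → strictly worse (loss $13.6k).
$343.4k: inside the interval → strictly worse (loss $9.9k).
$202.4k: below both → same outcome either way.
Count: 5.

5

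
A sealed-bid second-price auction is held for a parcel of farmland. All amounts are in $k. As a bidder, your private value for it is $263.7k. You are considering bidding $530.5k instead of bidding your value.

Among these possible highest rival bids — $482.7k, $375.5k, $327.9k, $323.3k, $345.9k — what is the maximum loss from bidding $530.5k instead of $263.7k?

$219k

$482.7k: truthful gives $0k, deviation gives −$219k → loss $219k.
$375.5k: truthful gives $0k, deviation gives −$111.8k → loss $111.8k.
$327.9k: truthful gives $0k, deviation gives −$64.2k → loss $64.2k.
$323.3k: truthful gives $0k, deviation gives −$59.6k → loss $59.6k.
$345.9k: truthful gives $0k, deviation gives −$82.2k → loss $82.2k.
Maximum loss: $219k.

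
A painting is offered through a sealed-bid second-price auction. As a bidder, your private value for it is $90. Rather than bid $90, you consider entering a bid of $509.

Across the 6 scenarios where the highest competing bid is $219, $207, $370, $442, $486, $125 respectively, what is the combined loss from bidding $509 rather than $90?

The deviation costs you only when the competing bid falls strictly between $90 and $509; elsewhere both bids give the same outcome.
$219: truthful payoff $0, deviation payoff −$129 → loss $129.
$207: truthful payoff $0, deviation payoff −$117 → loss $117.
$370: truthful payoff $0, deviation payoff −$280 → loss $280.
$442: truthful payoff $0, deviation payoff −$352 → loss $352.
$486: truthful payoff $0, deviation payoff −$396 → loss $396.
$125: truthful payoff $0, deviation payoff −$35 → loss $35.
Total loss = $129 + $117 + $280 + $352 + $396 + $35 = $1309.
Because the price is fixed by the runner-up's bid, deviating from your value can only change a good outcome into a bad one — never the reverse.

$1309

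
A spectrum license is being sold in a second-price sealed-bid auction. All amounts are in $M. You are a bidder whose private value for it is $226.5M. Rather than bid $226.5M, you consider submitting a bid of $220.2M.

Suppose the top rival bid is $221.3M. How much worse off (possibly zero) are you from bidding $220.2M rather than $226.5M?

Bidding your value $226.5M: you win (since $226.5M > $221.3M) and pay $221.3M. Payoff $5.2M.
Bidding $220.2M: you lose. Payoff $0M.
The competing bid $221.3M lies between your shaded bid and your value, so underbidding forfeits an item you could have won at a profitable price.
Loss from deviating = $5.2M − ($0M) = $5.2M.

$5.2M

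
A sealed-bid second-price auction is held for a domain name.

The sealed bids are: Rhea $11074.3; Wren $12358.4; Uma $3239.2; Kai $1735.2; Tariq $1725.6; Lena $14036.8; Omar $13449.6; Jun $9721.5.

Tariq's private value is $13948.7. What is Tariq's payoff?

$0

Highest bid: Lena at $14036.8, so Lena wins.
Second-highest bid: Omar at $13449.6 — that is the price the winner pays.
Tariq did not win, so Tariq pays nothing and receives nothing: payoff $0.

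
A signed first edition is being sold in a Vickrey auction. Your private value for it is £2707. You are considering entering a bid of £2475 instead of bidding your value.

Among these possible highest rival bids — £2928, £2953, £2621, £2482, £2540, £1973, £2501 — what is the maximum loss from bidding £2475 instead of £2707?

£225

£2928: same outcome either way → loss £0.
£2953: same outcome either way → loss £0.
£2621: truthful gives £86, deviation gives £0 → loss £86.
£2482: truthful gives £225, deviation gives £0 → loss £225.
£2540: truthful gives £167, deviation gives £0 → loss £167.
£1973: same outcome either way → loss £0.
£2501: truthful gives £206, deviation gives £0 → loss £206.
Maximum loss: £225.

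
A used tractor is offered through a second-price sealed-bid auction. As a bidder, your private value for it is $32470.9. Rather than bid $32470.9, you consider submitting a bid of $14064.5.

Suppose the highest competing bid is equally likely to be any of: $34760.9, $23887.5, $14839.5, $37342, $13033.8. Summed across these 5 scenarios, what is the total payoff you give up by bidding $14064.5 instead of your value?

$26214.8

The deviation costs you only when the competing bid falls strictly between $14064.5 and $32470.9; elsewhere both bids give the same outcome.
$34760.9: outcomes coincide → loss $0.
$23887.5: truthful payoff $8583.4, deviation payoff $0 → loss $8583.4.
$14839.5: truthful payoff $17631.4, deviation payoff $0 → loss $17631.4.
$37342: outcomes coincide → loss $0.
$13033.8: outcomes coincide → loss $0.
Total loss = $8583.4 + $17631.4 = $26214.8.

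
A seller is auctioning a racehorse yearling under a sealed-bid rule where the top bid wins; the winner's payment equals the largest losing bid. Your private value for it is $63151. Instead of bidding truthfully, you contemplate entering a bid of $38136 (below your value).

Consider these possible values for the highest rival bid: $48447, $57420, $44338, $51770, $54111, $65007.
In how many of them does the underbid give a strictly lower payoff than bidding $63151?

The deviation hurts exactly when the highest competing bid lies strictly between $38136 and $63151 — underbidding then forfeits a profitable win.
$48447: inside the interval → strictly worse (loss $14704).
$57420: inside the interval → strictly worse (loss $5731).
$44338: inside the interval → strictly worse (loss $18813).
$51770: inside the interval → strictly worse (loss $11381).
$54111: inside the interval → strictly worse (loss $9040).
$65007: above both → same outcome either way.
Count: 5.

5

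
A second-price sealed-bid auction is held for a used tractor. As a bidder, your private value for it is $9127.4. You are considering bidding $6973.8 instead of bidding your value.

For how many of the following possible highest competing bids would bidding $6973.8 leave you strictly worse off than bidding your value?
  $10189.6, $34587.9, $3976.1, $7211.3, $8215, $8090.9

The deviation hurts exactly when the highest competing bid lies strictly between $6973.8 and $9127.4 — underbidding then forfeits a profitable win.
$10189.6: above both → same outcome either way.
$34587.9: above both → same outcome either way.
$3976.1: below both → same outcome either way.
$7211.3: inside the interval → strictly worse (loss $1916.1).
$8215: inside the interval → strictly worse (loss $912.4).
$8090.9: inside the interval → strictly worse (loss $1036.5).
Count: 3.

3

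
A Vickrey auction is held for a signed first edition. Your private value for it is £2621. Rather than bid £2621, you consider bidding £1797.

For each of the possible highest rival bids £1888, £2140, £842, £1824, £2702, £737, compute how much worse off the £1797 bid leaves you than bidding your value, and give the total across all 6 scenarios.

The deviation costs you only when the competing bid falls strictly between £1797 and £2621; elsewhere both bids give the same outcome.
£1888: truthful payoff £733, deviation payoff £0 → loss £733.
£2140: truthful payoff £481, deviation payoff £0 → loss £481.
£842: outcomes coincide → loss £0.
£1824: truthful payoff £797, deviation payoff £0 → loss £797.
£2702: outcomes coincide → loss £0.
£737: outcomes coincide → loss £0.
Total loss = £733 + £481 + £797 = £2011.
In a second-price auction your bid sets only whether you win, not what you pay, so bidding your true value is weakly dominant.

£2011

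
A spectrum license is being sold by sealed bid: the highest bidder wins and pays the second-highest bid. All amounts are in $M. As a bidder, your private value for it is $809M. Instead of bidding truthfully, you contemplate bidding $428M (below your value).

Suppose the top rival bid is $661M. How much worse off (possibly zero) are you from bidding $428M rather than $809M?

$148M

Bidding your value $809M: you win (since $809M > $661M) and pay $661M. Payoff $148M.
Bidding $428M: you lose. Payoff $0M.
The competing bid $661M lies between your shaded bid and your value, so underbidding forfeits an item you could have won at a profitable price.
Loss from deviating = $148M − ($0M) = $148M.
Truthful bidding weakly dominates here: raising your bid can only win items priced above your value, and lowering it can only forfeit items priced below.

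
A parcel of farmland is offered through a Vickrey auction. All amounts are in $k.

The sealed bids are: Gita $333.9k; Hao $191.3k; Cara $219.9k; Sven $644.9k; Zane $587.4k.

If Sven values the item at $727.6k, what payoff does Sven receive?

Highest bid: Sven at $644.9k, so Sven wins.
Second-highest bid: Zane at $587.4k — that is the price the winner pays.
Sven's payoff = value − price = $727.6k − $587.4k = $140.2k.

$140.2k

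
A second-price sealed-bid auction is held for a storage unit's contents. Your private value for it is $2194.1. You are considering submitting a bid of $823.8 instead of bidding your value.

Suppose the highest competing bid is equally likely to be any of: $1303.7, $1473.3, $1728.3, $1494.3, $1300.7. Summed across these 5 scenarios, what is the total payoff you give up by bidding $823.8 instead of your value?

The deviation costs you only when the competing bid falls strictly between $823.8 and $2194.1; elsewhere both bids give the same outcome.
$1303.7: truthful payoff $890.4, deviation payoff $0 → loss $890.4.
$1473.3: truthful payoff $720.8, deviation payoff $0 → loss $720.8.
$1728.3: truthful payoff $465.8, deviation payoff $0 → loss $465.8.
$1494.3: truthful payoff $699.8, deviation payoff $0 → loss $699.8.
$1300.7: truthful payoff $893.4, deviation payoff $0 → loss $893.4.
Total loss = $890.4 + $720.8 + $465.8 + $699.8 + $893.4 = $3670.2.

$3670.2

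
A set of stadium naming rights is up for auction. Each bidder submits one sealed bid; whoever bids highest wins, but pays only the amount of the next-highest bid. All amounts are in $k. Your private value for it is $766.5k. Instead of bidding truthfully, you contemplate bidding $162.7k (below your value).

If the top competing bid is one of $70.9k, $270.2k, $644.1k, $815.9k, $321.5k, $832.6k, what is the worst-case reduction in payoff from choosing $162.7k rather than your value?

$496.3k

$70.9k: same outcome either way → loss $0k.
$270.2k: truthful gives $496.3k, deviation gives $0k → loss $496.3k.
$644.1k: truthful gives $122.4k, deviation gives $0k → loss $122.4k.
$815.9k: same outcome either way → loss $0k.
$321.5k: truthful gives $445k, deviation gives $0k → loss $445k.
$832.6k: same outcome either way → loss $0k.
Maximum loss: $496.3k.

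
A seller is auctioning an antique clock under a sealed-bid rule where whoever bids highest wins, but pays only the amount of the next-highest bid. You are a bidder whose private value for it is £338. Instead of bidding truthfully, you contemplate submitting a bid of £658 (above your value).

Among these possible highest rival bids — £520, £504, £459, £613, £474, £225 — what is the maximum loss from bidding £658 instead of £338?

£520: truthful gives £0, deviation gives −£182 → loss £182.
£504: truthful gives £0, deviation gives −£166 → loss £166.
£459: truthful gives £0, deviation gives −£121 → loss £121.
£613: truthful gives £0, deviation gives −£275 → loss £275.
£474: truthful gives £0, deviation gives −£136 → loss £136.
£225: same outcome either way → loss £0.
Maximum loss: £275.

£275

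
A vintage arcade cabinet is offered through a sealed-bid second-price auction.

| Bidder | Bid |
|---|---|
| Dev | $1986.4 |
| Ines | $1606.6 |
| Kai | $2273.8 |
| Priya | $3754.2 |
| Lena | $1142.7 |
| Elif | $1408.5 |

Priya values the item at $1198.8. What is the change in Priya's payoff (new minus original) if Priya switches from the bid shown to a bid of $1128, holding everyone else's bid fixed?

The highest bid among the other bidders is $2273.8; Priya's bid doesn't change that.
Original bid $3754.2: Priya is highest, pays the top rival bid $2273.8; payoff $1198.8 − $2273.8 = −$1075.
Alternative bid $1128: Priya is not highest (top rival bid is $2273.8); payoff $0.
Change in payoff = $0 − (−$1075) = $1075.

$1075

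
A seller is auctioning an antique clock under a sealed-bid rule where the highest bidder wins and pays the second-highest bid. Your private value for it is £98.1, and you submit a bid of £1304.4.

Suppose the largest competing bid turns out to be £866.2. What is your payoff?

−£768.1

Your bid £1304.4 exceeds the highest competing bid £866.2, so you win.
In a second-price auction the winner pays the second-highest bid, £866.2.
Payoff = value − price = £98.1 − £866.2 = −£768.1.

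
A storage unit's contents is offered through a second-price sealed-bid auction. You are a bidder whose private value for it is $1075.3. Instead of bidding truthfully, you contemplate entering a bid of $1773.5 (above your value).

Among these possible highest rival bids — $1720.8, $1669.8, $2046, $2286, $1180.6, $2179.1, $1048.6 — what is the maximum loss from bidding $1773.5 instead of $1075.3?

$1720.8: truthful gives $0, deviation gives −$645.5 → loss $645.5.
$1669.8: truthful gives $0, deviation gives −$594.5 → loss $594.5.
$2046: same outcome either way → loss $0.
$2286: same outcome either way → loss $0.
$1180.6: truthful gives $0, deviation gives −$105.3 → loss $105.3.
$2179.1: same outcome either way → loss $0.
$1048.6: same outcome either way → loss $0.
Maximum loss: $645.5.

$645.5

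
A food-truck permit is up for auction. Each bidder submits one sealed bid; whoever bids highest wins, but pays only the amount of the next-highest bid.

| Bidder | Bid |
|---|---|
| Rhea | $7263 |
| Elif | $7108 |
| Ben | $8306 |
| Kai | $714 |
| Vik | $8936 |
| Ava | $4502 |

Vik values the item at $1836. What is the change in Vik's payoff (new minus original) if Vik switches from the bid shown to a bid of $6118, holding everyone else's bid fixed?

$6470

The highest bid among the other bidders is $8306; Vik's bid doesn't change that.
Original bid $8936: Vik is highest, pays the top rival bid $8306; payoff $1836 − $8306 = −$6470.
Alternative bid $6118: Vik is not highest (top rival bid is $8306); payoff $0.
Change in payoff = $0 − (−$6470) = $6470.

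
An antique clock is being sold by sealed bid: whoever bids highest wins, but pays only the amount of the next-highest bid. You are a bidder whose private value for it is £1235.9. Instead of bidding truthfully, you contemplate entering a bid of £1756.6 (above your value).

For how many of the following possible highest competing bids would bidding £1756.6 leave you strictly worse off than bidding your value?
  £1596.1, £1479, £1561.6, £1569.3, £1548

The deviation hurts exactly when the highest competing bid lies strictly between £1235.9 and £1756.6 — overbidding then wins at a price above your value.
£1596.1: inside the interval → strictly worse (loss £360.2).
£1479: inside the interval → strictly worse (loss £243.1).
£1561.6: inside the interval → strictly worse (loss £325.7).
£1569.3: inside the interval → strictly worse (loss £333.4).
£1548: inside the interval → strictly worse (loss £312.1).
Count: 5.

5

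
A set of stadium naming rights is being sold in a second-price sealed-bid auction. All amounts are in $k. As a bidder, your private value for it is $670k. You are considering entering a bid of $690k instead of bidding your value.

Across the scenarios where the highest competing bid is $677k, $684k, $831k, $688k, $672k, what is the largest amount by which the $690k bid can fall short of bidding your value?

$18k

$677k: truthful gives $0k, deviation gives −$7k → loss $7k.
$684k: truthful gives $0k, deviation gives −$14k → loss $14k.
$831k: same outcome either way → loss $0k.
$688k: truthful gives $0k, deviation gives −$18k → loss $18k.
$672k: truthful gives $0k, deviation gives −$2k → loss $2k.
Maximum loss: $18k.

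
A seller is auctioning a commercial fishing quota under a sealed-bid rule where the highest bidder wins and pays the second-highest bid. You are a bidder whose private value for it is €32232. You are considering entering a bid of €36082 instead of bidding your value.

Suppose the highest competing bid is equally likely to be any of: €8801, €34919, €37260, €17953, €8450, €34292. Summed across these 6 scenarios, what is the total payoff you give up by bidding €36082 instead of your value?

The deviation costs you only when the competing bid falls strictly between €32232 and €36082; elsewhere both bids give the same outcome.
€8801: outcomes coincide → loss €0.
€34919: truthful payoff €0, deviation payoff −€2687 → loss €2687.
€37260: outcomes coincide → loss €0.
€17953: outcomes coincide → loss €0.
€8450: outcomes coincide → loss €0.
€34292: truthful payoff €0, deviation payoff −€2060 → loss €2060.
Total loss = €2687 + €2060 = €4747.

€4747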